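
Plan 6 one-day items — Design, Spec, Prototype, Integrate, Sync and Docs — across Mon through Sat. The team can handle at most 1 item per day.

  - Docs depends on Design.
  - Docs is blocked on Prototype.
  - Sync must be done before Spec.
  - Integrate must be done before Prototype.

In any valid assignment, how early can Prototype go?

Tue

Precedence pushes Prototype to at least Tue; downstream work caps Prototype at Fri.
Prototype at Tue is achievable: Design in Wed, Docs in Thu, Integrate in Mon, Sync in Fri, Prototype in Tue, Spec in Sat.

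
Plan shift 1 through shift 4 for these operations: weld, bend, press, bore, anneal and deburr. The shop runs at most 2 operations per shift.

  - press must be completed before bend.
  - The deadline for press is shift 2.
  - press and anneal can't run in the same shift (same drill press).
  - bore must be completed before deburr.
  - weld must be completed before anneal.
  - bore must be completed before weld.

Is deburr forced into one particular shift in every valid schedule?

No

deburr can be shift 2 (e.g. bore=shift 1, press=shift 1, deburr=shift 2, weld=shift 2, bend=shift 3, anneal=shift 3) or shift 3 (e.g. anneal -> shift 3, weld -> shift 2, deburr -> shift 3, bend -> shift 2, press -> shift 1, bore -> shift 1).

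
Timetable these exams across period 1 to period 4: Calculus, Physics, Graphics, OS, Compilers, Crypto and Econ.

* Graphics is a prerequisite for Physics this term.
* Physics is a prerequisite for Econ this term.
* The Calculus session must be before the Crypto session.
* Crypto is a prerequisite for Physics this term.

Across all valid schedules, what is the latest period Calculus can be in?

period 1

Downstream work caps Calculus at period 1.
Calculus at period 1 is achievable: Physics in period 3, Econ in period 4, Graphics in period 1, Crypto in period 2, Compilers in period 1, OS in period 1, Calculus in period 1.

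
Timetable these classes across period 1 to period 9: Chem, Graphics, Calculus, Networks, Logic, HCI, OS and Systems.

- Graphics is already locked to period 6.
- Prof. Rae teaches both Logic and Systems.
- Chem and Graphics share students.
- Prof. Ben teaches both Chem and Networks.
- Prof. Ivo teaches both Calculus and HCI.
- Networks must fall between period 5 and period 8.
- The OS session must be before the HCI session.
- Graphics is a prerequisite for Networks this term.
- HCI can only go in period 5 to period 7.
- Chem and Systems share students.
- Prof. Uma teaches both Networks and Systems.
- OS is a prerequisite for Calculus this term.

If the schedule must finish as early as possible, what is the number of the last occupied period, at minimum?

The precedence chain requires at least 2 distinct periods.
Propagating the time windows through the other constraints, Networks can't land before period 7, so the schedule must run through at least period 7.
7 works (last occupied period: period 7): for example Networks in period 7, Graphics in period 6, HCI in period 5, Logic in period 1, OS in period 1, Chem in period 1, Systems in period 2, Calculus in period 2.

period 7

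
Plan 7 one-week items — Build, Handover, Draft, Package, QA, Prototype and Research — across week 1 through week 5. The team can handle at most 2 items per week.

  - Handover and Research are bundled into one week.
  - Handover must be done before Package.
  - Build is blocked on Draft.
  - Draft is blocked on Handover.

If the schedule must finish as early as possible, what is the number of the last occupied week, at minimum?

The precedence chain requires at least 3 distinct weeks.
With at most 2 per week and 7 work items, at least 4 weeks are needed.
4 works (last occupied week: week 4): for example Package=week 2, Draft=week 2, Research=week 1, Prototype=week 4, Handover=week 1, QA=week 3, Build=week 3.

week 4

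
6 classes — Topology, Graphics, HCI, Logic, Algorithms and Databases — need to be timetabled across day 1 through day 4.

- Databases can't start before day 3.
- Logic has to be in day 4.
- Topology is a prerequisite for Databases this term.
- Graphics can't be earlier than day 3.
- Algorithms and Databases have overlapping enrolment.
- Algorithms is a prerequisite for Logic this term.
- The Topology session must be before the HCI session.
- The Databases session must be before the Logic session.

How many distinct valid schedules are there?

20

Splitting on Topology: it can be day 1 (12), day 2 (8). Listing each branch's schedules as (Graphics, HCI, Logic, Algorithms, Databases) by day number:
Topology=day 1: (3,2,4,1,3) (3,2,4,2,3) (3,3,4,1,3) (3,3,4,2,3) (3,4,4,1,3) (3,4,4,2,3) (4,2,4,1,3) (4,2,4,2,3) (4,3,4,1,3) (4,3,4,2,3) (4,4,4,1,3) (4,4,4,2,3) — 12.
Topology=day 2: (3,3,4,1,3) (3,3,4,2,3) (3,4,4,1,3) (3,4,4,2,3) (4,3,4,1,3) (4,3,4,2,3) (4,4,4,1,3) (4,4,4,2,3) — 8.
Summing: 12 + 8 = 20.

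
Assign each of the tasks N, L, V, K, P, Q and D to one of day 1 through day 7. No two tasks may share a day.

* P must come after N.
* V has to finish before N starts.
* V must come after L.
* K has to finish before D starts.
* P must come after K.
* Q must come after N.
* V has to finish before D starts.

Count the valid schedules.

Splitting on N: it can be day 3 (8), day 4 (18), day 5 (6). Listing each branch's schedules as (L, V, K, P, Q, D) by day number:
N=day 3: (1,2,4,5,6,7) (1,2,4,5,7,6) (1,2,4,6,5,7) (1,2,4,6,7,5) (1,2,4,7,5,6) (1,2,4,7,6,5) (1,2,5,6,4,7) (1,2,5,7,4,6) — 8.
N=day 4: (1,2,3,5,6,7) (1,2,3,5,7,6) (1,2,3,6,5,7) (1,2,3,6,7,5) (1,2,3,7,5,6) (1,2,3,7,6,5) (1,3,2,5,6,7) (1,3,2,5,7,6) (1,3,2,6,5,7) (1,3,2,6,7,5) (1,3,2,7,5,6) (1,3,2,7,6,5) (2,3,1,5,6,7) (2,3,1,5,7,6) (2,3,1,6,5,7) (2,3,1,6,7,5) (2,3,1,7,5,6) (2,3,1,7,6,5) — 18.
N=day 5: (1,2,3,6,7,4) (1,2,3,7,6,4) (1,3,2,6,7,4) (1,3,2,7,6,4) (2,3,1,6,7,4) (2,3,1,7,6,4) — 6.
Summing: 8 + 18 + 6 = 32.

32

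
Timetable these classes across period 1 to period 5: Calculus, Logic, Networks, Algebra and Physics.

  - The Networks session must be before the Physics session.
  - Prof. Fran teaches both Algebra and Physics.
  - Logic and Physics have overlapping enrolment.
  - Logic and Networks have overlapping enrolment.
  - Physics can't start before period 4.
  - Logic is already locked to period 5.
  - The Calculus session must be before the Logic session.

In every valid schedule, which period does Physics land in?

period 4

Physics's window is period 4–period 5.
Logic is fixed at period 5, and Physics can't share a period with Logic.
So Physics must be period 4.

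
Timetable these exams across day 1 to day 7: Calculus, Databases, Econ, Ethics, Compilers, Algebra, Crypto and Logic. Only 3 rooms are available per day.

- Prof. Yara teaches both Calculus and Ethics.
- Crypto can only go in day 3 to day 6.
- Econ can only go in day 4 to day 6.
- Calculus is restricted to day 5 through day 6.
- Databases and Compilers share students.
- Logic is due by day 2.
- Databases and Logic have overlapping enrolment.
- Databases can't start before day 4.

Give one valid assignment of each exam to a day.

Ethics -> day 1; Logic -> day 1; Compilers -> day 1; Calculus -> day 5; Databases -> day 4; Econ -> day 4; Algebra -> day 2; Crypto -> day 3

Checking: Calculus(day 5) != Ethics(day 1); Databases(day 4) != Compilers(day 1); Databases(day 4) != Logic(day 1); Crypto=day 3 in [day 3,day 6]; Logic=day 1 in [day 1,day 2]; Databases=day 4 in [day 4,day 7]; Calculus=day 5 in [day 5,day 6]; Econ=day 4 in [day 4,day 6]; max 3 per day (cap 3).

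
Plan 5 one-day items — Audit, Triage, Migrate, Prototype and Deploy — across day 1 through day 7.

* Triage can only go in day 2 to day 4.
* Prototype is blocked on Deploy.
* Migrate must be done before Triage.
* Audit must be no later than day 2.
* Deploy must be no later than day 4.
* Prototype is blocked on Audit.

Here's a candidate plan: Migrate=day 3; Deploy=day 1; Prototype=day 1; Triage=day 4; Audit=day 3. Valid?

Audit must be no later than day 2 — violated.
Prototype is blocked on Deploy — violated.
Deploy must be no later than day 4 — holds.
Triage can only go in day 2 to day 4 — holds.
Migrate must be done before Triage — holds.
Prototype is blocked on Audit — violated.

No. Prototype is blocked on Audit is not satisfied.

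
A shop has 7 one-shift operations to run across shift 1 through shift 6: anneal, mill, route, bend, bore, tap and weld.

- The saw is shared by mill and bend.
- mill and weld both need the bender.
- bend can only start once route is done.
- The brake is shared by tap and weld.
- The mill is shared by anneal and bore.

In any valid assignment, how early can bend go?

Precedence pushes bend to at least shift 2.
bend at shift 2 is achievable: bend -> shift 2; anneal -> shift 1; route -> shift 1; tap -> shift 1; weld -> shift 2; bore -> shift 2; mill -> shift 1.

shift 2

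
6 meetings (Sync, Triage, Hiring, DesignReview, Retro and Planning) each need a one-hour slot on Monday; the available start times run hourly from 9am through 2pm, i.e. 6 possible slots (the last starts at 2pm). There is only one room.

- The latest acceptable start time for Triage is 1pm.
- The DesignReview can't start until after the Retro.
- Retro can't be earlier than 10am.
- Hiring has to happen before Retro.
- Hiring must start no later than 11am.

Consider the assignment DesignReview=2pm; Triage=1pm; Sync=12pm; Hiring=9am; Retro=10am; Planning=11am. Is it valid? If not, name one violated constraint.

The DesignReview can't start until after the Retro — holds.
The latest acceptable start time for Triage is 1pm — holds.
Hiring has to happen before Retro — holds.
Retro can't be earlier than 10am — holds.
Hiring must start no later than 11am — holds.
There is only one room — holds.

Yes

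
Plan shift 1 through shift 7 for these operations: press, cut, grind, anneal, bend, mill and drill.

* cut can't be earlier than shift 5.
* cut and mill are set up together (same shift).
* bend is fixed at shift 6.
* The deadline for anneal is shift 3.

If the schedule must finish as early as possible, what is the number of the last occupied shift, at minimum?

bend can't be placed before shift 6, so the schedule must run through at least shift 6.
6 works (last occupied shift: shift 6): for example press -> shift 1, anneal -> shift 1, mill -> shift 5, bend -> shift 6, drill -> shift 1, grind -> shift 1, cut -> shift 5.

shift 6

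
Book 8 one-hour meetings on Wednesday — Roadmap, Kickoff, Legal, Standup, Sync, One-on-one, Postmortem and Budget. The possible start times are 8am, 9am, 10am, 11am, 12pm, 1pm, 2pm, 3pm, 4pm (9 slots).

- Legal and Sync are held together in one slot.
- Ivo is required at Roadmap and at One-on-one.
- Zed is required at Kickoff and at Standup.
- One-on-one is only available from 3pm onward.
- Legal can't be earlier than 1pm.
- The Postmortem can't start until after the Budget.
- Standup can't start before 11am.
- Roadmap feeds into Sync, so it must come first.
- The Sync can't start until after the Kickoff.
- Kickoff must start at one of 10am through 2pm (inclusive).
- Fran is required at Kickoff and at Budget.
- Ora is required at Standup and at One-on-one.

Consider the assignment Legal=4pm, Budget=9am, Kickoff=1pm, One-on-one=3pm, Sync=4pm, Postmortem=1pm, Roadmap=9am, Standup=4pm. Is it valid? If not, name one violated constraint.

Legal can't be earlier than 1pm — holds.
Legal and Sync are held together in one slot — holds.
Ora is required at Standup and at One-on-one — holds.
Standup can't start before 11am — holds.
The Postmortem can't start until after the Budget — holds.
Kickoff must start at one of 10am through 2pm (inclusive) — holds.
One-on-one is only available from 3pm onward — holds.
Roadmap feeds into Sync, so it must come first — holds.
Zed is required at Kickoff and at Standup — holds.
Ivo is required at Roadmap and at One-on-one — holds.
Fran is required at Kickoff and at Budget — holds.
The Sync can't start until after the Kickoff — holds.

Valid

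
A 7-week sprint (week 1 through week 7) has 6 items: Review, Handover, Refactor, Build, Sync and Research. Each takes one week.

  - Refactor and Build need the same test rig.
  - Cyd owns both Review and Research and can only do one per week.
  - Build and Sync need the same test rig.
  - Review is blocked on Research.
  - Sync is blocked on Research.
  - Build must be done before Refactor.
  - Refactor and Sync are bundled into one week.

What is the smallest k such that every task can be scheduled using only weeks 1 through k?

The precedence chain requires at least 2 distinct weeks.
2 works (last occupied week: week 2): for example Refactor -> week 2; Research -> week 1; Sync -> week 2; Handover -> week 1; Build -> week 1; Review -> week 2.

2 weeks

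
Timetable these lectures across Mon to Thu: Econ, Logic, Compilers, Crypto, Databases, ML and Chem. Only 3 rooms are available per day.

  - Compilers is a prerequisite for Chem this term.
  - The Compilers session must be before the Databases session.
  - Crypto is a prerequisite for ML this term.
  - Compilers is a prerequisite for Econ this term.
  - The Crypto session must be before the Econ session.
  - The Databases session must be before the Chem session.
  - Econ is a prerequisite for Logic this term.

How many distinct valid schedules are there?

Splitting on Econ: it can be Tue (18), Wed (20). Listing each branch's schedules as (Logic, Compilers, Crypto, Databases, ML, Chem):
Econ=Tue: (Wed,Mon,Mon,Tue,Tue,Wed) (Wed,Mon,Mon,Tue,Tue,Thu) (Wed,Mon,Mon,Tue,Wed,Wed) (Wed,Mon,Mon,Tue,Wed,Thu) (Wed,Mon,Mon,Tue,Thu,Wed) (Wed,Mon,Mon,Tue,Thu,Thu) (Wed,Mon,Mon,Wed,Tue,Thu) (Wed,Mon,Mon,Wed,Wed,Thu) (Wed,Mon,Mon,Wed,Thu,Thu) (Thu,Mon,Mon,Tue,Tue,Wed) (Thu,Mon,Mon,Tue,Tue,Thu) (Thu,Mon,Mon,Tue,Wed,Wed) (Thu,Mon,Mon,Tue,Wed,Thu) (Thu,Mon,Mon,Tue,Thu,Wed) (Thu,Mon,Mon,Tue,Thu,Thu) (Thu,Mon,Mon,Wed,Tue,Thu) (Thu,Mon,Mon,Wed,Wed,Thu) (Thu,Mon,Mon,Wed,Thu,Thu) — 18.
Econ=Wed: (Thu,Mon,Mon,Tue,Tue,Wed) (Thu,Mon,Mon,Tue,Tue,Thu) (Thu,Mon,Mon,Tue,Wed,Wed) (Thu,Mon,Mon,Tue,Wed,Thu) (Thu,Mon,Mon,Tue,Thu,Wed) (Thu,Mon,Mon,Tue,Thu,Thu) (Thu,Mon,Mon,Wed,Tue,Thu) (Thu,Mon,Mon,Wed,Wed,Thu) (Thu,Mon,Mon,Wed,Thu,Thu) (Thu,Mon,Tue,Tue,Wed,Wed) (Thu,Mon,Tue,Tue,Wed,Thu) (Thu,Mon,Tue,Tue,Thu,Wed) (Thu,Mon,Tue,Tue,Thu,Thu) (Thu,Mon,Tue,Wed,Wed,Thu) (Thu,Mon,Tue,Wed,Thu,Thu) (Thu,Tue,Mon,Wed,Tue,Thu) (Thu,Tue,Mon,Wed,Wed,Thu) (Thu,Tue,Mon,Wed,Thu,Thu) (Thu,Tue,Tue,Wed,Wed,Thu) (Thu,Tue,Tue,Wed,Thu,Thu) — 20.
Summing: 18 + 20 = 38.

38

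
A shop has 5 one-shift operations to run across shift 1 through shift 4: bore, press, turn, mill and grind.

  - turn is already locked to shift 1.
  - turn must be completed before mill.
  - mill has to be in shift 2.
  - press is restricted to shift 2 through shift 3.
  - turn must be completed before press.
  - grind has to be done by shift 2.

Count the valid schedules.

Splitting on bore: it can be shift 1 (4), shift 2 (4), shift 3 (4), shift 4 (4). Listing each branch's schedules as (press, turn, mill, grind) by shift number:
bore=shift 1: (2,1,2,1) (2,1,2,2) (3,1,2,1) (3,1,2,2) — 4.
bore=shift 2: (2,1,2,1) (2,1,2,2) (3,1,2,1) (3,1,2,2) — 4.
bore=shift 3: (2,1,2,1) (2,1,2,2) (3,1,2,1) (3,1,2,2) — 4.
bore=shift 4: (2,1,2,1) (2,1,2,2) (3,1,2,1) (3,1,2,2) — 4.
Summing: 4 + 4 + 4 + 4 = 16.

16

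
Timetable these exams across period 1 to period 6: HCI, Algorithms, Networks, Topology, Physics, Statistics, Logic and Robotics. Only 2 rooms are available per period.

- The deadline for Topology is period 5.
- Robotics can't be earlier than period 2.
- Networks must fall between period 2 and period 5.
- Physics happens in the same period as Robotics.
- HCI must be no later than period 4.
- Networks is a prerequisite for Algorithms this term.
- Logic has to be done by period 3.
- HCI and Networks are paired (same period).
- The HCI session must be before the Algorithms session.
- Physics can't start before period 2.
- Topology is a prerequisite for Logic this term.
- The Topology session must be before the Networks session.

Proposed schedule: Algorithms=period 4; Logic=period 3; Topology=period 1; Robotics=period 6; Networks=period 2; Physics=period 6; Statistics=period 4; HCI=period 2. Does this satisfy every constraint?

Yes, all constraints hold

HCI must be no later than period 4 — holds.
Robotics can't be earlier than period 2 — holds.
Networks is a prerequisite for Algorithms this term — holds.
The deadline for Topology is period 5 — holds.
Logic has to be done by period 3 — holds.
Only 2 rooms are available per period — holds.
The HCI session must be before the Algorithms session — holds.
The Topology session must be before the Networks session — holds.
Topology is a prerequisite for Logic this term — holds.
Physics can't start before period 2 — holds.
Physics happens in the same period as Robotics — holds.
Networks must fall between period 2 and period 5 — holds.
HCI and Networks are paired (same period) — holds.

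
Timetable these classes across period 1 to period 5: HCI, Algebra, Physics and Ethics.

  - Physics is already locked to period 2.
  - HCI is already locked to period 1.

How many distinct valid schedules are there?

Splitting on Algebra: it can be period 1 (5), period 2 (5), period 3 (5), period 4 (5), period 5 (5). Listing each branch's schedules as (HCI, Physics, Ethics) by period number:
Algebra=period 1: (1,2,1) (1,2,2) (1,2,3) (1,2,4) (1,2,5) — 5.
Algebra=period 2: (1,2,1) (1,2,2) (1,2,3) (1,2,4) (1,2,5) — 5.
Algebra=period 3: (1,2,1) (1,2,2) (1,2,3) (1,2,4) (1,2,5) — 5.
Algebra=period 4: (1,2,1) (1,2,2) (1,2,3) (1,2,4) (1,2,5) — 5.
Algebra=period 5: (1,2,1) (1,2,2) (1,2,3) (1,2,4) (1,2,5) — 5.
Summing: 5 + 5 + 5 + 5 + 5 = 25.

25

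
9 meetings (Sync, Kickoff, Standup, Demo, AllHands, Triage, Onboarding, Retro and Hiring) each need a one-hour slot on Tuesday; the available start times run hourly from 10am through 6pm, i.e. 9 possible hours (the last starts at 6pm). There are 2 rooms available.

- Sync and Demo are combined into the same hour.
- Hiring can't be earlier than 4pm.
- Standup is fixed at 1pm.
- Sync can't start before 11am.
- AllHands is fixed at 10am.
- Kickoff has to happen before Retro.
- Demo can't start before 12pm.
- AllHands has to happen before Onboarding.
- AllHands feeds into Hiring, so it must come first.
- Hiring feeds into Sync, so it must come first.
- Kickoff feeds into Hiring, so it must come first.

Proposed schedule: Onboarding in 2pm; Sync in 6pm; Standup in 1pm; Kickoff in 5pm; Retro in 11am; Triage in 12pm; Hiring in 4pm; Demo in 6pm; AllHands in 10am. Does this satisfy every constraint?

Demo can't start before 12pm — holds.
There are 2 rooms available — holds.
AllHands is fixed at 10am — holds.
Sync and Demo are combined into the same hour — holds.
Kickoff has to happen before Retro — violated.
Sync can't start before 11am — holds.
AllHands feeds into Hiring, so it must come first — holds.
Hiring can't be earlier than 4pm — holds.
Kickoff feeds into Hiring, so it must come first — violated.
AllHands has to happen before Onboarding — holds.
Hiring feeds into Sync, so it must come first — holds.
Standup is fixed at 1pm — holds.

No — it violates: Kickoff has to happen before Retro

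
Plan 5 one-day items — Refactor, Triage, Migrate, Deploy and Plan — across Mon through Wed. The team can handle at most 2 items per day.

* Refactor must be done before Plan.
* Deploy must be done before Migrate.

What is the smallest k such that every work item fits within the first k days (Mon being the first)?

The precedence chain requires at least 2 distinct days.
With at most 2 per day and 5 work items, at least 3 days are needed.
3 works (last occupied day: Wed): for example Migrate in Tue, Plan in Tue, Deploy in Mon, Triage in Wed, Refactor in Mon.

3 days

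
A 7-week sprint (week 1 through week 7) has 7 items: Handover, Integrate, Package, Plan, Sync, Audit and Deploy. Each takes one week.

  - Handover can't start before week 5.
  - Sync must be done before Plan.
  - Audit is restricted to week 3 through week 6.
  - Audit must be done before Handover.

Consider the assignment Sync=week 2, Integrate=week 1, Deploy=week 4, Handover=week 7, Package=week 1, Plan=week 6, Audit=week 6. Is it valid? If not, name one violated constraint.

Audit is restricted to week 3 through week 6 — holds.
Audit must be done before Handover — holds.
Sync must be done before Plan — holds.
Handover can't start before week 5 — holds.

Valid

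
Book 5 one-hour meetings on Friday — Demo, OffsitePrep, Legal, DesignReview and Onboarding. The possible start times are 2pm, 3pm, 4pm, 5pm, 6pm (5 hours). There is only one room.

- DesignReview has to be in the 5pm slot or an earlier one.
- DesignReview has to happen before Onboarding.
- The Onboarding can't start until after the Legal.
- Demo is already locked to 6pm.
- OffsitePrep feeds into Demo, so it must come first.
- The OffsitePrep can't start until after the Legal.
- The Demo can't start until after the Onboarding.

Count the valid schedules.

5

Splitting on OffsitePrep: it can be 3pm (1), 4pm (2), 5pm (2). Listing each branch's schedules as (Demo, Legal, DesignReview, Onboarding):
OffsitePrep=3pm: (6pm,2pm,4pm,5pm) — 1.
OffsitePrep=4pm: (6pm,2pm,3pm,5pm) (6pm,3pm,2pm,5pm) — 2.
OffsitePrep=5pm: (6pm,2pm,3pm,4pm) (6pm,3pm,2pm,4pm) — 2.
Summing: 1 + 2 + 2 = 5.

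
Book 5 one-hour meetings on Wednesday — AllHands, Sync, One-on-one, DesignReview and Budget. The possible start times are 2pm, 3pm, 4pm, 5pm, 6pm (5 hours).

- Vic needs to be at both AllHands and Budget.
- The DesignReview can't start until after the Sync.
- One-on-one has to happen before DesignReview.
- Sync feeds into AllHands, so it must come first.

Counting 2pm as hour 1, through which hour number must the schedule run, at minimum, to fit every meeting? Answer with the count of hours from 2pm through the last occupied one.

The precedence chain requires at least 2 distinct hours.
2 works (last occupied hour: 3pm): for example Sync -> 2pm, AllHands -> 3pm, One-on-one -> 2pm, Budget -> 2pm, DesignReview -> 3pm.

2 hours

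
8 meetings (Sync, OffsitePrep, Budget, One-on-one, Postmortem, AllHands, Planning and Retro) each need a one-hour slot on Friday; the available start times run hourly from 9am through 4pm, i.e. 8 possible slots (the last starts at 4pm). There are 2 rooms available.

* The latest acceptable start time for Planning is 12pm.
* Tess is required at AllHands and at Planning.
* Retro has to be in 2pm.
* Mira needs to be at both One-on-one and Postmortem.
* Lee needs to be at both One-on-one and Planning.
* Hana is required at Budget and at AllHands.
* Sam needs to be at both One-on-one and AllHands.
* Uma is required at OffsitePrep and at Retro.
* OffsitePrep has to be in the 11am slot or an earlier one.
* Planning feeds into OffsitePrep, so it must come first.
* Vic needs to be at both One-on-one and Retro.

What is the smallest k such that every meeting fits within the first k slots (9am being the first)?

6 slots

The precedence chain requires at least 2 distinct slots.
With at most 2 per slot and 8 meetings, at least 4 slots are needed.
Retro can't be placed before 2pm — that is slot 6 counting from 9am — so the schedule must run through at least 6 slots.
6 works (last occupied slot: 2pm): for example Retro in 2pm; Postmortem in 12pm; AllHands in 12pm; One-on-one in 11am; Budget in 10am; Planning in 9am; Sync in 9am; OffsitePrep in 10am.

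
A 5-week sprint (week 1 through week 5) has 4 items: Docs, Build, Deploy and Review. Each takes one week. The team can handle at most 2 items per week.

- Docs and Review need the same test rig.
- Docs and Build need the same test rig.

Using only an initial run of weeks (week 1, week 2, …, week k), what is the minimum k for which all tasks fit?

With at most 2 per week and 4 tasks, at least 2 weeks are needed.
2 works (last occupied week: week 2): for example Review in week 2, Deploy in week 1, Build in week 2, Docs in week 1.

2 weeks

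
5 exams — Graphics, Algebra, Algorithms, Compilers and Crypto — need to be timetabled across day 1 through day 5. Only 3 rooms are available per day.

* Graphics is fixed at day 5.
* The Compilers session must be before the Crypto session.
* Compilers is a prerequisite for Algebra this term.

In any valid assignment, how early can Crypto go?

day 2

Precedence pushes Crypto to at least day 2.
Crypto at day 2 is achievable: Crypto in day 2; Algorithms in day 1; Compilers in day 1; Graphics in day 5; Algebra in day 2.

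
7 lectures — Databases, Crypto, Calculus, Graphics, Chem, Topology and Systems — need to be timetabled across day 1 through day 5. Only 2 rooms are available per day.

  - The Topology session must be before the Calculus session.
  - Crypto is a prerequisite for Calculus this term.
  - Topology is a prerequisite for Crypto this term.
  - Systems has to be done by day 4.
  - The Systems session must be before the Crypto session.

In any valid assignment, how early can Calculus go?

Precedence pushes Calculus to at least day 3.
Calculus at day 3 is achievable: Crypto=day 2, Chem=day 4, Databases=day 2, Graphics=day 3, Calculus=day 3, Topology=day 1, Systems=day 1.

day 3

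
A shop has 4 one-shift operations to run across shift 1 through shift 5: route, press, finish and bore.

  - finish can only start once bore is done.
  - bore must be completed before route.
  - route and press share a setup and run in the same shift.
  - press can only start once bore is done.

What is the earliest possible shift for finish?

Precedence pushes finish to at least shift 2.
finish at shift 2 is achievable: bore in shift 1; press in shift 2; finish in shift 2; route in shift 2.

shift 2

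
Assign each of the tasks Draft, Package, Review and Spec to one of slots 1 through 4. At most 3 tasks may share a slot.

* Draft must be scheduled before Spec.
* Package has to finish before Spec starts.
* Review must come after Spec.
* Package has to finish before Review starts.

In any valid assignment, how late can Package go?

Downstream work caps Package at 2.
Package at 2 is achievable: Review -> 4; Package -> 2; Spec -> 3; Draft -> 1.

2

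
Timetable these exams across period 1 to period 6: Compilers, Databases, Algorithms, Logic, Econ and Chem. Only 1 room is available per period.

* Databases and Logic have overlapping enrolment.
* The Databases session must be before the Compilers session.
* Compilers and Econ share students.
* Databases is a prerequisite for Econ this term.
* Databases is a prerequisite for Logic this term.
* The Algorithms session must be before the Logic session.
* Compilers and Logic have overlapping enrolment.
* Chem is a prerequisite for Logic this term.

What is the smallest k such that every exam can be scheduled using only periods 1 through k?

6 periods

The precedence chain requires at least 2 distinct periods.
With at most 1 per period and 6 exams, at least 6 periods are needed.
6 works (last occupied period: period 6): for example Logic -> period 4, Algorithms -> period 2, Databases -> period 1, Econ -> period 6, Chem -> period 3, Compilers -> period 5.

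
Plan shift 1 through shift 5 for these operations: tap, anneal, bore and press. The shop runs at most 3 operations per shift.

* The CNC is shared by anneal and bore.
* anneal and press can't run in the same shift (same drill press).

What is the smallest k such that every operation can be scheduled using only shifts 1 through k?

2 shifts

With at most 3 per shift and 4 operations, at least 2 shifts are needed.
2 works (last occupied shift: shift 2): for example bore in shift 2, anneal in shift 1, press in shift 2, tap in shift 1.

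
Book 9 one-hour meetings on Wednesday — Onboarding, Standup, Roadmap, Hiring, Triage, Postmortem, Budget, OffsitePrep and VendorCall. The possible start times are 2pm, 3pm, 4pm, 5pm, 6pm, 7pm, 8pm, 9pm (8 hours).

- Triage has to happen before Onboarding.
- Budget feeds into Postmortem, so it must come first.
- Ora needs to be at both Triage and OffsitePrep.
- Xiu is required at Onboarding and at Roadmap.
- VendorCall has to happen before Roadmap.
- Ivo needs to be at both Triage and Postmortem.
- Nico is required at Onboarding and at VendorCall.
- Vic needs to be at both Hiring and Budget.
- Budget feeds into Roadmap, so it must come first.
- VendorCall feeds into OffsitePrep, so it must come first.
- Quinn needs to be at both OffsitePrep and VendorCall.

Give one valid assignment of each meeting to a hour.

VendorCall -> 2pm; Standup -> 2pm; Budget -> 2pm; OffsitePrep -> 3pm; Triage -> 2pm; Onboarding -> 4pm; Postmortem -> 3pm; Roadmap -> 3pm; Hiring -> 3pm

Checking: VendorCall(2pm) before Roadmap(3pm); VendorCall(2pm) before OffsitePrep(3pm); Budget(2pm) before Roadmap(3pm); Budget(2pm) before Postmortem(3pm); Triage(2pm) before Onboarding(4pm); OffsitePrep(3pm) != VendorCall(2pm); Triage(2pm) != Postmortem(3pm); Hiring(3pm) != Budget(2pm); Onboarding(4pm) != VendorCall(2pm); Onboarding(4pm) != Roadmap(3pm); Triage(2pm) != OffsitePrep(3pm).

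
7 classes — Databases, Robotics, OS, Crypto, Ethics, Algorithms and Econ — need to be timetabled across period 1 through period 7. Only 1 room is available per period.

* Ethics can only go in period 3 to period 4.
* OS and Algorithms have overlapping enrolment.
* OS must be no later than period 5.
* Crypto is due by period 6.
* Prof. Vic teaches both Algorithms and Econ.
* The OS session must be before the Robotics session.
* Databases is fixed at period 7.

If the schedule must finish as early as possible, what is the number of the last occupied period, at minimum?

period 7

The precedence chain requires at least 2 distinct periods.
With at most 1 per period and 7 classes, at least 7 periods are needed.
Databases can't be placed before period 7, so the schedule must run through at least period 7.
7 works (last occupied period: period 7): for example Algorithms -> period 5, OS -> period 1, Crypto -> period 2, Ethics -> period 3, Econ -> period 6, Robotics -> period 4, Databases -> period 7.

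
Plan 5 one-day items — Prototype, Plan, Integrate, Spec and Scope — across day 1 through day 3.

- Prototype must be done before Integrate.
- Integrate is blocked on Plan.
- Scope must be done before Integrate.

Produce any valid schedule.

Plan=day 1, Prototype=day 1, Integrate=day 2, Spec=day 1, Scope=day 1

Checking: Plan(day 1) before Integrate(day 2); Prototype(day 1) before Integrate(day 2); Scope(day 1) before Integrate(day 2).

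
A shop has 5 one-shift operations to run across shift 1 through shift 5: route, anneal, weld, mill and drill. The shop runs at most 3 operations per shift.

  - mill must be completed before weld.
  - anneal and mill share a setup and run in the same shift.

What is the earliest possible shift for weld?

Precedence pushes weld to at least shift 2.
weld at shift 2 is achievable: weld -> shift 2; route -> shift 1; anneal -> shift 1; mill -> shift 1; drill -> shift 2.

shift 2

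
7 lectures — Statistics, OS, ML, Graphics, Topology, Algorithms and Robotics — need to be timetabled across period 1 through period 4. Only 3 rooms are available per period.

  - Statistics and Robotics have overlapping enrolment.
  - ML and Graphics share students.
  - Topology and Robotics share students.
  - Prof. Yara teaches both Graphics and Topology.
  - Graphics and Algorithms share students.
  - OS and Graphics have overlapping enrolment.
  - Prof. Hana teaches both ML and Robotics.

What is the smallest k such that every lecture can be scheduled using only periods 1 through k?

With at most 3 per period and 7 lectures, at least 3 periods are needed.
3 works (last occupied period: period 3): for example OS -> period 1; Topology -> period 3; Algorithms -> period 3; Graphics -> period 2; Statistics -> period 1; ML -> period 1; Robotics -> period 2.

3 periods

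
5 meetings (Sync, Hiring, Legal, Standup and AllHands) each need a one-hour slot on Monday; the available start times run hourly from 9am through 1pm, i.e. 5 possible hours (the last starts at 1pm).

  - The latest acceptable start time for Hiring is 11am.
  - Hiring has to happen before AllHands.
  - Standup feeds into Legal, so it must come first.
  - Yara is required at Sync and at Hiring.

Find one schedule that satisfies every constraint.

Hiring=9am; Standup=9am; Legal=10am; AllHands=10am; Sync=10am

Checking: Hiring(9am) before AllHands(10am); Standup(9am) before Legal(10am); Sync(10am) != Hiring(9am); Hiring=9am in [9am,11am].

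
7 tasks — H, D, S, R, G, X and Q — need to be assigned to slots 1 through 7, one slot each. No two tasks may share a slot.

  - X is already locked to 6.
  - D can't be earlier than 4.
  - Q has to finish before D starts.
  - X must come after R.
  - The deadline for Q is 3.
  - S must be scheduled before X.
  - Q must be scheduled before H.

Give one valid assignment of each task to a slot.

S -> 3, D -> 4, G -> 7, H -> 2, Q -> 1, R -> 5, X -> 6

Checking: R(5) before X(6); S(3) before X(6); Q(1) before D(4); Q(1) before H(2); D=4 in [4,7]; Q=1 in [1,3]; X=6 in [6,6]; max 1 per slot (cap 1).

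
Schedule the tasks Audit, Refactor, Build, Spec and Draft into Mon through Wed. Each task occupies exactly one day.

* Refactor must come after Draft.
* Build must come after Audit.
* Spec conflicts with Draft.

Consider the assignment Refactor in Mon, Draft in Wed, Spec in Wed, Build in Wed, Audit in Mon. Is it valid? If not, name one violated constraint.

No — it violates: Refactor must come after Draft

Spec conflicts with Draft — violated.
Build must come after Audit — holds.
Refactor must come after Draft — violated.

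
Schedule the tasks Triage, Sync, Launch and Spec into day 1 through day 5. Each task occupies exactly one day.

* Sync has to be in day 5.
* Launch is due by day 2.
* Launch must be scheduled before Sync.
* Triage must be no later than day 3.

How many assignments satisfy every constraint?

Splitting on Triage: it can be day 1 (10), day 2 (10), day 3 (10). Listing each branch's schedules as (Sync, Launch, Spec) by day number:
Triage=day 1: (5,1,1) (5,1,2) (5,1,3) (5,1,4) (5,1,5) (5,2,1) (5,2,2) (5,2,3) (5,2,4) (5,2,5) — 10.
Triage=day 2: (5,1,1) (5,1,2) (5,1,3) (5,1,4) (5,1,5) (5,2,1) (5,2,2) (5,2,3) (5,2,4) (5,2,5) — 10.
Triage=day 3: (5,1,1) (5,1,2) (5,1,3) (5,1,4) (5,1,5) (5,2,1) (5,2,2) (5,2,3) (5,2,4) (5,2,5) — 10.
Summing: 10 + 10 + 10 = 30.

30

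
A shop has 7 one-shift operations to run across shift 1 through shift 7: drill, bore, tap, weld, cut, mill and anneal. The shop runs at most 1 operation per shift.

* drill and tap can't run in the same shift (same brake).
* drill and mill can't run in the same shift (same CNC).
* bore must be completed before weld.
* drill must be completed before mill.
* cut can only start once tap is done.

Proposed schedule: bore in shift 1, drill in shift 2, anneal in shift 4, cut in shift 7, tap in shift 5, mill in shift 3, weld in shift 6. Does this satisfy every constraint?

bore must be completed before weld — holds.
drill must be completed before mill — holds.
drill and tap can't run in the same shift (same brake) — holds.
cut can only start once tap is done — holds.
The shop runs at most 1 operation per shift — holds.
drill and mill can't run in the same shift (same CNC) — holds.

Yes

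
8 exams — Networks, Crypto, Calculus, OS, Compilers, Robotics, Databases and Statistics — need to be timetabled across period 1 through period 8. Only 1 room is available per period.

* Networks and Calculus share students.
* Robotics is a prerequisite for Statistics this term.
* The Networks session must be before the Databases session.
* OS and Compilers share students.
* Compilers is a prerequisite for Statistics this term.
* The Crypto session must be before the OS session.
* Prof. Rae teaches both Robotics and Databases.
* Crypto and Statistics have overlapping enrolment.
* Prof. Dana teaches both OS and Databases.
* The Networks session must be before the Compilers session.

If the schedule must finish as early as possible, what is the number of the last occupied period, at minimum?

8

The precedence chain requires at least 3 distinct periods.
With at most 1 per period and 8 exams, at least 8 periods are needed.
8 works (last occupied period: period 8): for example OS -> period 6, Crypto -> period 5, Networks -> period 1, Compilers -> period 2, Calculus -> period 8, Databases -> period 7, Statistics -> period 4, Robotics -> period 3.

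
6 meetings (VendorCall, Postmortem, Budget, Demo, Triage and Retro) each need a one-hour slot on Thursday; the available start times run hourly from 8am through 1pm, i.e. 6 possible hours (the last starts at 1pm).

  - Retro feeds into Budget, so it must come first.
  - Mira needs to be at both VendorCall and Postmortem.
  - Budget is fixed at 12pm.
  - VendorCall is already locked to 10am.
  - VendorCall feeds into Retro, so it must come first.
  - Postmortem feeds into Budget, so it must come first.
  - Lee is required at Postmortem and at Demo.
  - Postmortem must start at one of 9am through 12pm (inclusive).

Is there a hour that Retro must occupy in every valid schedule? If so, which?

VendorCall is fixed at 10am and must come before Retro, so Retro is at least 11am.
Budget is fixed at 12pm and must come after Retro, so Retro is at most 11am.
So Retro must be 11am.

11am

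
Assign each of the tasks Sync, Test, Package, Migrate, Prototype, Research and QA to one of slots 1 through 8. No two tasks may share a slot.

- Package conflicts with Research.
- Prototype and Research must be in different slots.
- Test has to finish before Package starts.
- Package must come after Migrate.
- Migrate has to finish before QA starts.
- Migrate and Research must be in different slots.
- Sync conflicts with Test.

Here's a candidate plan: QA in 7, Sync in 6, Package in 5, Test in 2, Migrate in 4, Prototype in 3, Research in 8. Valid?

Migrate and Research must be in different slots — holds.
Sync conflicts with Test — holds.
Test has to finish before Package starts — holds.
Package must come after Migrate — holds.
Prototype and Research must be in different slots — holds.
Package conflicts with Research — holds.
Migrate has to finish before QA starts — holds.
No two tasks may share a slot — holds.

Valid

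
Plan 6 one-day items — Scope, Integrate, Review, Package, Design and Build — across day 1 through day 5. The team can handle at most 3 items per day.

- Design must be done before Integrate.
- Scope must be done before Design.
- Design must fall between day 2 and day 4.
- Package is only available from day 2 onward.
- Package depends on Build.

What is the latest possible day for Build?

day 4

Downstream work caps Build at day 4.
Build at day 4 is achievable: Scope in day 1, Package in day 5, Integrate in day 3, Build in day 4, Review in day 1, Design in day 2.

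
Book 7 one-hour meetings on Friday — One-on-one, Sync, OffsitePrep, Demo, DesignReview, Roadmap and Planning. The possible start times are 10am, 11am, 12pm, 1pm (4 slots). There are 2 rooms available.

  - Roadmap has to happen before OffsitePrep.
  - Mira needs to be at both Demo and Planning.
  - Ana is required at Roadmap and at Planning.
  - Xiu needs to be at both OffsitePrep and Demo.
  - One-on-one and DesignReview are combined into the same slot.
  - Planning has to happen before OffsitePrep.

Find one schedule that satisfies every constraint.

OffsitePrep -> 12pm; Demo -> 10am; One-on-one -> 1pm; Roadmap -> 10am; DesignReview -> 1pm; Planning -> 11am; Sync -> 11am

Checking: Planning(11am) before OffsitePrep(12pm); Roadmap(10am) before OffsitePrep(12pm); OffsitePrep(12pm) != Demo(10am); Roadmap(10am) != Planning(11am); Demo(10am) != Planning(11am); One-on-one = DesignReview = 1pm; max 2 per slot (cap 2).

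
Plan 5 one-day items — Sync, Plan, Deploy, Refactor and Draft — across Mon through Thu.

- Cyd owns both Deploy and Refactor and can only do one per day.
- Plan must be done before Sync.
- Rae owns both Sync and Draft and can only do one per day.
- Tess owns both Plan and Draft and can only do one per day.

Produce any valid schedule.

Plan -> Mon; Refactor -> Tue; Sync -> Tue; Draft -> Wed; Deploy -> Mon

Checking: Plan(Mon) before Sync(Tue); Sync(Tue) != Draft(Wed); Deploy(Mon) != Refactor(Tue); Plan(Mon) != Draft(Wed).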